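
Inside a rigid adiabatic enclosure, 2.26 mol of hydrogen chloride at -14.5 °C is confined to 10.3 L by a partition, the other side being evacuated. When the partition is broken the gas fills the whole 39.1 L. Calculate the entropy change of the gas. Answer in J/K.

ΔS_gas = 25.1 J/K

For an ideal gas in free expansion Q = 0 and W = 0, so T is unchanged.
Entropy is a state function; using a reversible isothermal path, ΔS_gas = nR ln(V₂/V₁) = 2.26 × 8.314 × ln(39.1/10.3) = 25.1 J/K.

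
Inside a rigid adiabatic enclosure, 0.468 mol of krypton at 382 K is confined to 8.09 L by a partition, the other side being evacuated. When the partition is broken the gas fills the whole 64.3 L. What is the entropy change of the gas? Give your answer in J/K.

ΔS_gas = 8.07 J/K

For an ideal gas in free expansion Q = 0 and W = 0, so T is unchanged.
Entropy is a state function; using a reversible isothermal path, ΔS_gas = nR ln(V₂/V₁) = 0.468 × 8.314 × ln(64.3/8.09) = 8.07 J/K.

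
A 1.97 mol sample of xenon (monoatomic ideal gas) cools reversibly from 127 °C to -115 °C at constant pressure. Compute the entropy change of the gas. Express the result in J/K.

In kelvin: T₁ = 400.15 K, T₂ = 158.15 K. At constant pressure, ΔS = nC_p ln(T₂/T₁) with C_p = 5R/2 = 20.79 J mol⁻¹ K⁻¹.
ΔS = 1.97 × 20.79 × ln(158.15/400.15) = -38 J/K.

ΔS = -38 J/K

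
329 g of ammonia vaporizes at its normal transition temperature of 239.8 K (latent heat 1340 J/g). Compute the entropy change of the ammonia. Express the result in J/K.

ΔS = 1840 J/K

Heat absorbed by the substance: Q = mL = 329 × 1340 = 440860 J.
At constant T, ΔS = Q_rev/T = 440860 / 239.8 = 1840 J/K.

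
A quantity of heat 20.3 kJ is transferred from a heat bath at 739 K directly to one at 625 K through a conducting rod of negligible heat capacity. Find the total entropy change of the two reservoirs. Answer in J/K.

ΔS_hot = −Q/T_H = −20300/739 = -27.47 J/K and ΔS_cold = +Q/T_C = 20300/625 = 32.48 J/K.
ΔS_total = -27.47 + 32.48 = 5.01 J/K, positive as the second law requires.

ΔS_total = 5.01 J/K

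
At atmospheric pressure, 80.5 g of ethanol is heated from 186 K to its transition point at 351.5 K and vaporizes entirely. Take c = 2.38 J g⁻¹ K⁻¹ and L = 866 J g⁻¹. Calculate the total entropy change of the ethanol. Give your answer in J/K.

ΔS = 320 J/K

Warming step: ΔS₁ = m c ln(T_tr/T_i) = 80.5 × 2.38 × ln(351.5/186) = 121.9 J/K.
Phase change: ΔS₂ = +mL/T_tr = 80.5 × 866 / 351.5 = 198.3 J/K.
ΔS_total = (121.9) + (198.3) = 320 J/K.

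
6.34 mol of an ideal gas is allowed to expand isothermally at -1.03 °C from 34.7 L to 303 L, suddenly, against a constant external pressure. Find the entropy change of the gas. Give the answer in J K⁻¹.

ΔS_gas = 114 J/K

Entropy is a state function, so ΔS_gas depends only on the end states.
For an isothermal ideal gas ΔS_gas = nR ln(V₂/V₁) = 6.34 × 8.314 × ln(303/34.7) = 114 J/K.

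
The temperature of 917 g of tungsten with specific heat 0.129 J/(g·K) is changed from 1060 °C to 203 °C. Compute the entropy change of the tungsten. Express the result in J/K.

ΔS = -122 J/K

In kelvin: T₁ = 1333.15 K, T₂ = 476.15 K. ΔS = ∫dQ_rev/T = m c ln(T₂/T₁) = 917 × 0.129 × ln(476.15/1333.15) = -122 J/K.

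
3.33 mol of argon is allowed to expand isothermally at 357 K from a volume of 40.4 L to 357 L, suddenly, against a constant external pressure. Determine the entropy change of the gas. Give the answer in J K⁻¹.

Entropy is a state function, so ΔS_gas depends only on the end states.
For an isothermal ideal gas ΔS_gas = nR ln(V₂/V₁) = 3.33 × 8.314 × ln(357/40.4) = 60.3 J/K.

ΔS_gas = 60.3 J/K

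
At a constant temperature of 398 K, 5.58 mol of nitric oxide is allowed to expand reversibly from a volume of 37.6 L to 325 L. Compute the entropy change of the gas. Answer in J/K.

ΔS_gas = 100 J/K

For an isothermal ideal gas ΔS_gas = nR ln(V₂/V₁) = 5.58 × 8.314 × ln(325/37.6) = 100 J/K.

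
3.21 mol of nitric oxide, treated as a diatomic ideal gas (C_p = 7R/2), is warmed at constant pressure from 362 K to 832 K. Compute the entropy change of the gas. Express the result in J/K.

ΔS = 77.7 J/K

At constant pressure, ΔS = nC_p ln(T₂/T₁) with C_p = 7R/2 = 29.1 J mol⁻¹ K⁻¹.
ΔS = 3.21 × 29.1 × ln(832/362) = 77.7 J/K.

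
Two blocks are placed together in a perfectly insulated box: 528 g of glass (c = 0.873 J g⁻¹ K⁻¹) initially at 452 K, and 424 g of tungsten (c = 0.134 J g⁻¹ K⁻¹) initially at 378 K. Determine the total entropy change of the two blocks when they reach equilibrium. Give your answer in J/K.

ΔS_total = 0.772 J/K

Energy balance: T_f = (m₁c₁T₁ + m₂c₂T₂)/(m₁c₁ + m₂c₂) = 443.88 K.
ΔS₁ = m₁c₁ ln(T_f/T₁) = 460.944 × ln(443.88/452) = -8.356 J/K.
ΔS₂ = m₂c₂ ln(T_f/T₂) = 56.816 × ln(443.88/378) = 9.128 J/K.
ΔS_total = -8.356 + 9.128 = 0.772 J/K.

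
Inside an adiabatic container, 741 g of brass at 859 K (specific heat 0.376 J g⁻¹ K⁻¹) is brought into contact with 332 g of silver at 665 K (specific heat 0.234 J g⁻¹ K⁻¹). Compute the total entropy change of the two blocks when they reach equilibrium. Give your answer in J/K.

ΔS_total = 1.89 J/K

Energy balance: T_f = (m₁c₁T₁ + m₂c₂T₂)/(m₁c₁ + m₂c₂) = 816.7 K.
ΔS₁ = m₁c₁ ln(T_f/T₁) = 278.616 × ln(816.7/859) = -14.07 J/K.
ΔS₂ = m₂c₂ ln(T_f/T₂) = 77.688 × ln(816.7/665) = 15.96 J/K.
ΔS_total = -14.07 + 15.96 = 1.89 J/K.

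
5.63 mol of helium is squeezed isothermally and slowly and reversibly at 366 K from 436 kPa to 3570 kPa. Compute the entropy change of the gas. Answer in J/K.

ΔS_gas = -98.4 J/K

For an isothermal ideal gas ΔS_gas = nR ln(P₁/P₂) = 5.63 × 8.314 × ln(436/3570) = -98.4 J/K.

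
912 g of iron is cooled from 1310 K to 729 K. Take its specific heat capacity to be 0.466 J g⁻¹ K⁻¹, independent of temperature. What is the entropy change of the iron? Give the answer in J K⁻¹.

ΔS = ∫dQ_rev/T = m c ln(T₂/T₁) = 912 × 0.466 × ln(729/1310) = -249 J/K.

ΔS = -249 J/K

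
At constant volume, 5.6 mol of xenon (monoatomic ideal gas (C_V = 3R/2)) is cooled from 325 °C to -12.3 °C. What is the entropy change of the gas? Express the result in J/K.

In kelvin: T₁ = 598.15 K, T₂ = 260.85 K. At constant volume, ΔS = nC_V ln(T₂/T₁) with C_V = 3R/2 = 12.47 J mol⁻¹ K⁻¹.
ΔS = 5.6 × 12.47 × ln(260.85/598.15) = -58 J/K.

ΔS = -58 J/K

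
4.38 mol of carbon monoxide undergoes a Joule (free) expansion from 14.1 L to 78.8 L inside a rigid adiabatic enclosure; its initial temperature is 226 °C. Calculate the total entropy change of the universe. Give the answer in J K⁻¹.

No heat is exchanged and no work is done, so the ideal-gas temperature stays constant.
Entropy is a state function; using a reversible isothermal path, ΔS_gas = nR ln(V₂/V₁) = 4.38 × 8.314 × ln(78.8/14.1) = 62.7 J/K.
The insulated surroundings exchange no heat, so ΔS_surr = 0 and ΔS_universe = ΔS_gas.

ΔS_universe = 62.7 J/K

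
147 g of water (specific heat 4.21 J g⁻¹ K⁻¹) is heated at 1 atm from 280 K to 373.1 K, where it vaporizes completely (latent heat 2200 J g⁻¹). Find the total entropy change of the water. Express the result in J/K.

ΔS = 1040 J/K

Warming step: ΔS₁ = m c ln(T_tr/T_i) = 147 × 4.21 × ln(373.1/280) = 177.7 J/K.
Phase change: ΔS₂ = +mL/T_tr = 147 × 2200 / 373.1 = 866.8 J/K.
ΔS_total = (177.7) + (866.8) = 1040 J/K.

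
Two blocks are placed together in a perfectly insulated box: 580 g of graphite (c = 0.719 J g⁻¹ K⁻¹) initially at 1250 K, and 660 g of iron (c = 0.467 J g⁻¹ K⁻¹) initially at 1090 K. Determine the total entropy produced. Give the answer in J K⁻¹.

ΔS_total = 1.65 J/K

Energy balance: T_f = (m₁c₁T₁ + m₂c₂T₂)/(m₁c₁ + m₂c₂) = 1182 K.
ΔS₁ = m₁c₁ ln(T_f/T₁) = 417.02 × ln(1182/1250) = -23.33 J/K.
ΔS₂ = m₂c₂ ln(T_f/T₂) = 308.22 × ln(1182/1090) = 24.98 J/K.
ΔS_total = -23.33 + 24.98 = 1.65 J/K.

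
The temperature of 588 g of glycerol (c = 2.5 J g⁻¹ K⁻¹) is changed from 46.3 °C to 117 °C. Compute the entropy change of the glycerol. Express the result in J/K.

ΔS = 294 J/K

In kelvin: T₁ = 319.45 K, T₂ = 390.15 K. ΔS = ∫dQ_rev/T = m c ln(T₂/T₁) = 588 × 2.5 × ln(390.15/319.45) = 294 J/K.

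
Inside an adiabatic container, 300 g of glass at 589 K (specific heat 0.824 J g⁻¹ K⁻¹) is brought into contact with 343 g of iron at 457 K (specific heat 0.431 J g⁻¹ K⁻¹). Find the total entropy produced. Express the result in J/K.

Energy balance: T_f = (m₁c₁T₁ + m₂c₂T₂)/(m₁c₁ + m₂c₂) = 539.6 K.
ΔS₁ = m₁c₁ ln(T_f/T₁) = 247.2 × ln(539.6/589) = -21.65 J/K.
ΔS₂ = m₂c₂ ln(T_f/T₂) = 147.833 × ln(539.6/457) = 24.56 J/K.
ΔS_total = -21.65 + 24.56 = 2.91 J/K.

ΔS_total = 2.91 J/K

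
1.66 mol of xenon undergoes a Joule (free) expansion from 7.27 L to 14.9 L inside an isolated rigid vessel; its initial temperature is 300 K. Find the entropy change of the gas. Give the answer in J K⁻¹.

No heat is exchanged and no work is done, so the ideal-gas temperature stays constant.
Entropy is a state function; using a reversible isothermal path, ΔS_gas = nR ln(V₂/V₁) = 1.66 × 8.314 × ln(14.9/7.27) = 9.9 J/K.

ΔS_gas = 9.9 J/K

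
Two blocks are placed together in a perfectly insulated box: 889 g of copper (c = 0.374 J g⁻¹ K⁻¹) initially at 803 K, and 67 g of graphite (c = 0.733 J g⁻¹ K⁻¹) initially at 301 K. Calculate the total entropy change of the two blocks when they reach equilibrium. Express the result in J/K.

ΔS_total = 16.2 J/K

Energy balance: T_f = (m₁c₁T₁ + m₂c₂T₂)/(m₁c₁ + m₂c₂) = 738.39 K.
ΔS₁ = m₁c₁ ln(T_f/T₁) = 332.486 × ln(738.39/803) = -27.89 J/K.
ΔS₂ = m₂c₂ ln(T_f/T₂) = 49.111 × ln(738.39/301) = 44.07 J/K.
ΔS_total = -27.89 + 44.07 = 16.2 J/K.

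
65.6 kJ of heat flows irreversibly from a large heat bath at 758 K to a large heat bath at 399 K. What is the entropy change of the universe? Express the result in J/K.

ΔS_total = 77.9 J/K

ΔS_hot = −Q/T_H = −65600/758 = -86.54 J/K and ΔS_cold = +Q/T_C = 65600/399 = 164.4 J/K.
ΔS_total = -86.54 + 164.4 = 77.9 J/K, positive as the second law requires.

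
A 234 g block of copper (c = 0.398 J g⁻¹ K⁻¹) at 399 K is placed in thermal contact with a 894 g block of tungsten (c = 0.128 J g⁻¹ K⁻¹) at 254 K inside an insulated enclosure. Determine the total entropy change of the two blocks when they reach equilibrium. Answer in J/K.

ΔS_total = 5.27 J/K

Energy balance: T_f = (m₁c₁T₁ + m₂c₂T₂)/(m₁c₁ + m₂c₂) = 319.06 K.
ΔS₁ = m₁c₁ ln(T_f/T₁) = 93.132 × ln(319.06/399) = -20.823 J/K.
ΔS₂ = m₂c₂ ln(T_f/T₂) = 114.432 × ln(319.06/254) = 26.096 J/K.
ΔS_total = -20.823 + 26.096 = 5.27 J/K.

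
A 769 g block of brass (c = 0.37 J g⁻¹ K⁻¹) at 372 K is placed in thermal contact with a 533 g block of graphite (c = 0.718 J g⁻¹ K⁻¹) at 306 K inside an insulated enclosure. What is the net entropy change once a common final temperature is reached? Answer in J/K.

Energy balance: T_f = (m₁c₁T₁ + m₂c₂T₂)/(m₁c₁ + m₂c₂) = 334.14 K.
ΔS₁ = m₁c₁ ln(T_f/T₁) = 284.53 × ln(334.14/372) = -30.535 J/K.
ΔS₂ = m₂c₂ ln(T_f/T₂) = 382.694 × ln(334.14/306) = 33.673 J/K.
ΔS_total = -30.535 + 33.673 = 3.14 J/K.

ΔS_total = 3.14 J/K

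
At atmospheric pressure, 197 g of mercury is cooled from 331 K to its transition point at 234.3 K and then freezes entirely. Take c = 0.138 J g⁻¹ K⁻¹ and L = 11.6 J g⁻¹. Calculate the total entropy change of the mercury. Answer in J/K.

ΔS = -19.1 J/K

Cooling step: ΔS₁ = m c ln(T_tr/T_i) = 197 × 0.138 × ln(234.3/331) = -9.393 J/K.
Phase change: ΔS₂ = −mL/T_tr = −197 × 11.6 / 234.3 = -9.753 J/K.
ΔS_total = (-9.393) + (-9.753) = -19.1 J/K.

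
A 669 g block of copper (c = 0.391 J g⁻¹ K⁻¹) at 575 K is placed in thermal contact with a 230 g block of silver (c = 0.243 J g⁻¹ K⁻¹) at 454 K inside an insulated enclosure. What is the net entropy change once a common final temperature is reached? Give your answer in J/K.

ΔS_total = 1.22 J/K

Energy balance: T_f = (m₁c₁T₁ + m₂c₂T₂)/(m₁c₁ + m₂c₂) = 553.7 K.
ΔS₁ = m₁c₁ ln(T_f/T₁) = 261.579 × ln(553.7/575) = -9.875 J/K.
ΔS₂ = m₂c₂ ln(T_f/T₂) = 55.89 × ln(553.7/454) = 11.1 J/K.
ΔS_total = -9.875 + 11.1 = 1.22 J/K.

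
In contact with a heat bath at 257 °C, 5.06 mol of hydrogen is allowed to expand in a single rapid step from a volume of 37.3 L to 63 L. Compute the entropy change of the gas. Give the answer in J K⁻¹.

Entropy is a state function, so ΔS_gas depends only on the end states.
For an isothermal ideal gas ΔS_gas = nR ln(V₂/V₁) = 5.06 × 8.314 × ln(63/37.3) = 22.1 J/K.

ΔS_gas = 22.1 J/K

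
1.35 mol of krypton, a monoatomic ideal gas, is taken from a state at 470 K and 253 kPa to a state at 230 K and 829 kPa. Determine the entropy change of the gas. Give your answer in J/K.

ΔS = -33.4 J/K

ΔS = nC_p ln(T₂/T₁) − nR ln(P₂/P₁), with C_p = 5R/2 = 20.79 J mol⁻¹ K⁻¹ for a monoatomic ideal gas.
ΔS = 1.35 × [20.79 × ln(230/470) − 8.314 × ln(829/253)] = -33.4 J/K.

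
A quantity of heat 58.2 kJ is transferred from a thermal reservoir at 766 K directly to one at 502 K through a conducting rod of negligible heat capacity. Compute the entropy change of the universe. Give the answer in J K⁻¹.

ΔS_hot = −Q/T_H = −58200/766 = -75.979 J/K and ΔS_cold = +Q/T_C = 58200/502 = 115.94 J/K.
ΔS_total = -75.979 + 115.94 = 40 J/K, positive as the second law requires.

ΔS_total = 40 J/K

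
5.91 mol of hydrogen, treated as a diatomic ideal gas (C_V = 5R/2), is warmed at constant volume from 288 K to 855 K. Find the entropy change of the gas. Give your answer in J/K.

At constant volume, ΔS = nC_V ln(T₂/T₁) with C_V = 5R/2 = 20.79 J mol⁻¹ K⁻¹.
ΔS = 5.91 × 20.79 × ln(855/288) = 134 J/K.

ΔS = 134 J/K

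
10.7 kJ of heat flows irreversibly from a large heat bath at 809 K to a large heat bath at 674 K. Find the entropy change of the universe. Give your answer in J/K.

ΔS_total = 2.65 J/K

ΔS_hot = −Q/T_H = −10700/809 = -13.23 J/K and ΔS_cold = +Q/T_C = 10700/674 = 15.88 J/K.
ΔS_total = -13.23 + 15.88 = 2.65 J/K, positive as the second law requires.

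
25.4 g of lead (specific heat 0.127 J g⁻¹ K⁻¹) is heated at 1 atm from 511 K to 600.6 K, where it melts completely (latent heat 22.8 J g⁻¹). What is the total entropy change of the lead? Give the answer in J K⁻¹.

Warming step: ΔS₁ = m c ln(T_tr/T_i) = 25.4 × 0.127 × ln(600.6/511) = 0.5212 J/K.
Phase change: ΔS₂ = +mL/T_tr = 25.4 × 22.8 / 600.6 = 0.9642 J/K.
ΔS_total = (0.5212) + (0.9642) = 1.49 J/K.

ΔS = 1.49 J/K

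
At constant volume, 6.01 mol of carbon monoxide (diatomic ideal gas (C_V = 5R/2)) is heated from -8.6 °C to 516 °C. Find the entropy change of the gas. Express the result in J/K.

In kelvin: T₁ = 264.55 K, T₂ = 789.15 K. At constant volume, ΔS = nC_V ln(T₂/T₁) with C_V = 5R/2 = 20.79 J mol⁻¹ K⁻¹.
ΔS = 6.01 × 20.79 × ln(789.15/264.55) = 137 J/K.

ΔS = 137 J/K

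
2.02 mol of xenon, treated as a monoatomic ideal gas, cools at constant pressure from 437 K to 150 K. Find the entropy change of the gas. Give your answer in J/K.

At constant pressure, ΔS = nC_p ln(T₂/T₁) with C_p = 5R/2 = 20.79 J mol⁻¹ K⁻¹.
ΔS = 2.02 × 20.79 × ln(150/437) = -44.9 J/K.

ΔS = -44.9 J/K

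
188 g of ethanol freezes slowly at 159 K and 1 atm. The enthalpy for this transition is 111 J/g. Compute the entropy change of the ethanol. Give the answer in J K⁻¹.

Heat released by the substance: Q = −mL = −188 × 111 = −20868 J.
At constant T, ΔS = Q_rev/T = −20868 / 159 = -131 J/K.

ΔS = -131 J/K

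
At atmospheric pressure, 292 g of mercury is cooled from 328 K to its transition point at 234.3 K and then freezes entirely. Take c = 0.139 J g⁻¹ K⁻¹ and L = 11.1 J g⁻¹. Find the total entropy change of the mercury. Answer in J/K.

ΔS = -27.5 J/K

Cooling step: ΔS₁ = m c ln(T_tr/T_i) = 292 × 0.139 × ln(234.3/328) = -13.65 J/K.
Phase change: ΔS₂ = −mL/T_tr = −292 × 11.1 / 234.3 = -13.83 J/K.
ΔS_total = (-13.65) + (-13.83) = -27.5 J/K.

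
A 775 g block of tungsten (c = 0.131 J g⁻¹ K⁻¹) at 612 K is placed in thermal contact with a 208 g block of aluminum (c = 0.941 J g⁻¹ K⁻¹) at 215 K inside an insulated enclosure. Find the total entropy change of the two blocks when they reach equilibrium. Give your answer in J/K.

Energy balance: T_f = (m₁c₁T₁ + m₂c₂T₂)/(m₁c₁ + m₂c₂) = 350.59 K.
ΔS₁ = m₁c₁ ln(T_f/T₁) = 101.525 × ln(350.59/612) = -56.56 J/K.
ΔS₂ = m₂c₂ ln(T_f/T₂) = 195.728 × ln(350.59/215) = 95.71 J/K.
ΔS_total = -56.56 + 95.71 = 39.1 J/K.

ΔS_total = 39.1 J/K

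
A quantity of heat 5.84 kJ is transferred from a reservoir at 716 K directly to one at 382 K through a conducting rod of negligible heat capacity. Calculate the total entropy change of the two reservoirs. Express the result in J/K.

ΔS_hot = −Q/T_H = −5840/716 = -8.156 J/K and ΔS_cold = +Q/T_C = 5840/382 = 15.29 J/K.
ΔS_total = -8.156 + 15.29 = 7.13 J/K, positive as the second law requires.

ΔS_total = 7.13 J/K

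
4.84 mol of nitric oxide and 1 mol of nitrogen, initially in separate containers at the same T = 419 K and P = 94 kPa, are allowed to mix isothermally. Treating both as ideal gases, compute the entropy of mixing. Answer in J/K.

ΔS_mix = 22.2 J/K

Mole fractions: x_A = 4.84/5.84 = 0.829, x_B = 0.171.
ΔS_mix = −R(n_A ln x_A + n_B ln x_B) = −8.314 × (4.84 ln 0.829 + 1 ln 0.171) = 22.2 J/K.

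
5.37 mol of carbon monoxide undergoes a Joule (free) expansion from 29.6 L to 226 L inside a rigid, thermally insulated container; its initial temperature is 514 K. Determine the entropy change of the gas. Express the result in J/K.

No heat is exchanged and no work is done, so the ideal-gas temperature stays constant.
Entropy is a state function; using a reversible isothermal path, ΔS_gas = nR ln(V₂/V₁) = 5.37 × 8.314 × ln(226/29.6) = 90.8 J/K.

ΔS_gas = 90.8 J/K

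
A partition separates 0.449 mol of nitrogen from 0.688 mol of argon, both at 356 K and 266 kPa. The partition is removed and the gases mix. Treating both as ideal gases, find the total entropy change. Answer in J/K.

Mole fractions: x_A = 0.449/1.14 = 0.395, x_B = 0.605.
ΔS_mix = −R(n_A ln x_A + n_B ln x_B) = −8.314 × (0.449 ln 0.395 + 0.688 ln 0.605) = 6.34 J/K.

ΔS_mix = 6.34 J/K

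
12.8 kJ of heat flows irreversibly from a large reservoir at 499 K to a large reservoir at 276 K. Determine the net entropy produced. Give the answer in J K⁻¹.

ΔS_total = 20.7 J/K

ΔS_hot = −Q/T_H = −12800/499 = -25.65 J/K and ΔS_cold = +Q/T_C = 12800/276 = 46.38 J/K.
ΔS_total = -25.65 + 46.38 = 20.7 J/K, positive as the second law requires.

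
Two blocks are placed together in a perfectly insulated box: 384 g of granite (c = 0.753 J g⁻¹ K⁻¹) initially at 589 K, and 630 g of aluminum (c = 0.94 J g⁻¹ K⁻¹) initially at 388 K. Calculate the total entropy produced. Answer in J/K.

ΔS_total = 17.6 J/K

Energy balance: T_f = (m₁c₁T₁ + m₂c₂T₂)/(m₁c₁ + m₂c₂) = 453.94 K.
ΔS₁ = m₁c₁ ln(T_f/T₁) = 289.152 × ln(453.94/589) = -75.31 J/K.
ΔS₂ = m₂c₂ ln(T_f/T₂) = 592.2 × ln(453.94/388) = 92.96 J/K.
ΔS_total = -75.31 + 92.96 = 17.6 J/K.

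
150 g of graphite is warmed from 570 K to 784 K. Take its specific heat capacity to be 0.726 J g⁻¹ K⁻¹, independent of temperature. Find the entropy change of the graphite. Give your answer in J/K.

ΔS = 34.7 J/K

ΔS = ∫dQ_rev/T = m c ln(T₂/T₁) = 150 × 0.726 × ln(784/570) = 34.7 J/K.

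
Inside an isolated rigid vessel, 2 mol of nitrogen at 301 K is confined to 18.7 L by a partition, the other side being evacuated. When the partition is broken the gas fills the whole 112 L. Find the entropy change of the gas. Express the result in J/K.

ΔS_gas = 29.8 J/K

No heat is exchanged and no work is done, so the ideal-gas temperature stays constant.
Entropy is a state function; using a reversible isothermal path, ΔS_gas = nR ln(V₂/V₁) = 2 × 8.314 × ln(112/18.7) = 29.8 J/K.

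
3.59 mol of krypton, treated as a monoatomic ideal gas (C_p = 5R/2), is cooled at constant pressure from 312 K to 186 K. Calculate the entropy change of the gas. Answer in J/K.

At constant pressure, ΔS = nC_p ln(T₂/T₁) with C_p = 5R/2 = 20.79 J mol⁻¹ K⁻¹.
ΔS = 3.59 × 20.79 × ln(186/312) = -38.6 J/K.

ΔS = -38.6 J/K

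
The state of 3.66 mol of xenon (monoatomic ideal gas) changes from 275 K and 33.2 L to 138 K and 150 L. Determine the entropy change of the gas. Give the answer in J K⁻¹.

ΔS = 14.4 J/K

Entropy is a state function: ΔS = nC_V ln(T₂/T₁) + nR ln(V₂/V₁), with C_V = 3R/2 = 12.47 J mol⁻¹ K⁻¹ for a monoatomic ideal gas.
ΔS = 3.66 × [12.47 × ln(138/275) + 8.314 × ln(150/33.2)] = 14.4 J/K.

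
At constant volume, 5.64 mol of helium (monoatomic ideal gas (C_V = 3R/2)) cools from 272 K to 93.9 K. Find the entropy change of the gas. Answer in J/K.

At constant volume, ΔS = nC_V ln(T₂/T₁) with C_V = 3R/2 = 12.47 J mol⁻¹ K⁻¹.
ΔS = 5.64 × 12.47 × ln(93.9/272) = -74.8 J/K.

ΔS = -74.8 J/K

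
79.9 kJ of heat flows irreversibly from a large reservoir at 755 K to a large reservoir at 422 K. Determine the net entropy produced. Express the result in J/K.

ΔS_hot = −Q/T_H = −79900/755 = -105.8 J/K and ΔS_cold = +Q/T_C = 79900/422 = 189.3 J/K.
ΔS_total = -105.8 + 189.3 = 83.5 J/K, positive as the second law requires.

ΔS_total = 83.5 J/K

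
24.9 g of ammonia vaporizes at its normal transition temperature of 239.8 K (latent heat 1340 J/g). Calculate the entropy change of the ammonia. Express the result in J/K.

ΔS = 139 J/K

Heat absorbed by the substance: Q = mL = 24.9 × 1340 = 33366 J.
At constant T, ΔS = Q_rev/T = 33366 / 239.8 = 139 J/K.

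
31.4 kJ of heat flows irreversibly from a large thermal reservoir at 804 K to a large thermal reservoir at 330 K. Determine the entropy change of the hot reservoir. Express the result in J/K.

ΔS_hot = -39.1 J/K

The hot reservoir loses heat Q, so ΔS_hot = −Q/T_H = −31400/804 = -39.1 J/K.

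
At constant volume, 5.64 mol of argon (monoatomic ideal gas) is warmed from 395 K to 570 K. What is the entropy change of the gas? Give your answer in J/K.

At constant volume, ΔS = nC_V ln(T₂/T₁) with C_V = 3R/2 = 12.47 J mol⁻¹ K⁻¹.
ΔS = 5.64 × 12.47 × ln(570/395) = 25.8 J/K.

ΔS = 25.8 J/K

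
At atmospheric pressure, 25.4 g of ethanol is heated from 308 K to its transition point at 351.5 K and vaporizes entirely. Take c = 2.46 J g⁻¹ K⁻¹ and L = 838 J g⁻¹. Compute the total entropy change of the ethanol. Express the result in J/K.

ΔS = 68.8 J/K

Warming step: ΔS₁ = m c ln(T_tr/T_i) = 25.4 × 2.46 × ln(351.5/308) = 8.255 J/K.
Phase change: ΔS₂ = +mL/T_tr = 25.4 × 838 / 351.5 = 60.56 J/K.
ΔS_total = (8.255) + (60.56) = 68.8 J/K.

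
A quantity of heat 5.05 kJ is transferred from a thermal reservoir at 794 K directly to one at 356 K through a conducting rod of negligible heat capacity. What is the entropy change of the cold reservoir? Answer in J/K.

ΔS_cold = 14.2 J/K

The cold reservoir gains heat Q, so ΔS_cold = +Q/T_C = 5050/356 = 14.2 J/K.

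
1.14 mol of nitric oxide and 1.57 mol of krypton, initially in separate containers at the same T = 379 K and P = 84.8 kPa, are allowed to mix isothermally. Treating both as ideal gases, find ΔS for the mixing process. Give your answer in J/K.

Mole fractions: x_A = 1.14/2.71 = 0.421, x_B = 0.579.
ΔS_mix = −R(n_A ln x_A + n_B ln x_B) = −8.314 × (1.14 ln 0.421 + 1.57 ln 0.579) = 15.3 J/K.

ΔS_mix = 15.3 J/K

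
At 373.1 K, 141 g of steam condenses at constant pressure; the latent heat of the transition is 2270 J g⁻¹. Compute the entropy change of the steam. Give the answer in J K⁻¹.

ΔS = -858 J/K

Heat released by the substance: Q = −mL = −141 × 2270 = −320070 J.
At constant T, ΔS = Q_rev/T = −320070 / 373.1 = -858 J/K.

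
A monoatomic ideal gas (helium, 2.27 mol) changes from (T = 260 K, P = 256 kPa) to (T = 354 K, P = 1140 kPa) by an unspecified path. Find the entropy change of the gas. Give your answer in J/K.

ΔS = nC_p ln(T₂/T₁) − nR ln(P₂/P₁), with C_p = 5R/2 = 20.79 J mol⁻¹ K⁻¹ for a monoatomic ideal gas.
ΔS = 2.27 × [20.79 × ln(354/260) − 8.314 × ln(1140/256)] = -13.6 J/K.

ΔS = -13.6 J/K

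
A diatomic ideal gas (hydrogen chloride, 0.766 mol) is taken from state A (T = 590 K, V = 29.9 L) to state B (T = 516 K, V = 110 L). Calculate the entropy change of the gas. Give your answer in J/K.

ΔS = 6.16 J/K

Entropy is a state function: ΔS = nC_V ln(T₂/T₁) + nR ln(V₂/V₁), with C_V = 5R/2 = 20.79 J mol⁻¹ K⁻¹ for a diatomic ideal gas.
ΔS = 0.766 × [20.79 × ln(516/590) + 8.314 × ln(110/29.9)] = 6.16 J/K.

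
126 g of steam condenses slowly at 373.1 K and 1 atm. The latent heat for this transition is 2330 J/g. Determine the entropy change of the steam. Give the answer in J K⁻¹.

Heat released by the substance: Q = −mL = −126 × 2330 = −293580 J.
At constant T, ΔS = Q_rev/T = −293580 / 373.1 = -787 J/K.

ΔS = -787 J/K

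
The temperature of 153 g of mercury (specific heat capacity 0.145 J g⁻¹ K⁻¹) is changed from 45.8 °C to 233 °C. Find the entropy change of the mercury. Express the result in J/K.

In kelvin: T₁ = 318.95 K, T₂ = 506.15 K. ΔS = ∫dQ_rev/T = m c ln(T₂/T₁) = 153 × 0.145 × ln(506.15/318.95) = 10.2 J/K.

ΔS = 10.2 J/K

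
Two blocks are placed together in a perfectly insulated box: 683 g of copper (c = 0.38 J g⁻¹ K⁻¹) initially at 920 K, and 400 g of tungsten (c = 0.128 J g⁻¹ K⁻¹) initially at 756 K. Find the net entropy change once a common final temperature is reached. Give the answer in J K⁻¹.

ΔS_total = 0.789 J/K

Energy balance: T_f = (m₁c₁T₁ + m₂c₂T₂)/(m₁c₁ + m₂c₂) = 892.98 K.
ΔS₁ = m₁c₁ ln(T_f/T₁) = 259.54 × ln(892.98/920) = -7.737 J/K.
ΔS₂ = m₂c₂ ln(T_f/T₂) = 51.2 × ln(892.98/756) = 8.526 J/K.
ΔS_total = -7.737 + 8.526 = 0.789 J/K.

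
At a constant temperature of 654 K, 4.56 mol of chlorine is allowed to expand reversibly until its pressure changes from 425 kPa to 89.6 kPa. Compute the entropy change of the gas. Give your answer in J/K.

ΔS_gas = 59 J/K

For an isothermal ideal gas ΔS_gas = nR ln(P₁/P₂) = 4.56 × 8.314 × ln(425/89.6) = 59 J/K.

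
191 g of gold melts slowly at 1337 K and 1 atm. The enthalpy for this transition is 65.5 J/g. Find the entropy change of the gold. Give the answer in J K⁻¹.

ΔS = 9.36 J/K

Heat absorbed by the substance: Q = mL = 191 × 65.5 = 12510.5 J.
At constant T, ΔS = Q_rev/T = 12510.5 / 1337 = 9.36 J/K.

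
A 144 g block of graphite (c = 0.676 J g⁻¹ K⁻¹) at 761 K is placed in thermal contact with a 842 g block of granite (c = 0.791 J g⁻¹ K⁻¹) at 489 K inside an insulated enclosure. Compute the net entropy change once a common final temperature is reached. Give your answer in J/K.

ΔS_total = 9.26 J/K

Energy balance: T_f = (m₁c₁T₁ + m₂c₂T₂)/(m₁c₁ + m₂c₂) = 523.69 K.
ΔS₁ = m₁c₁ ln(T_f/T₁) = 97.344 × ln(523.69/761) = -36.38 J/K.
ΔS₂ = m₂c₂ ln(T_f/T₂) = 666.022 × ln(523.69/489) = 45.64 J/K.
ΔS_total = -36.38 + 45.64 = 9.26 J/K.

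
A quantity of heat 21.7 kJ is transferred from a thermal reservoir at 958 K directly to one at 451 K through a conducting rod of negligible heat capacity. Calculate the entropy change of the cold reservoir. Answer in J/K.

ΔS_cold = 48.1 J/K

The cold reservoir gains heat Q, so ΔS_cold = +Q/T_C = 21700/451 = 48.1 J/K.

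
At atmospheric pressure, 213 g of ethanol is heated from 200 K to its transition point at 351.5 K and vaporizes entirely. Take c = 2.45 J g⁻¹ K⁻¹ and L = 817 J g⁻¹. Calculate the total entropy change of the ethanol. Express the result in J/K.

ΔS = 789 J/K

Warming step: ΔS₁ = m c ln(T_tr/T_i) = 213 × 2.45 × ln(351.5/200) = 294.3 J/K.
Phase change: ΔS₂ = +mL/T_tr = 213 × 817 / 351.5 = 495.1 J/K.
ΔS_total = (294.3) + (495.1) = 789 J/K.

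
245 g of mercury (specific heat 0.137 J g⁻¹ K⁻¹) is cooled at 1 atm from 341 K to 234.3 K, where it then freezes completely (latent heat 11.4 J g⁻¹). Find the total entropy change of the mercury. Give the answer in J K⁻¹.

ΔS = -24.5 J/K

Cooling step: ΔS₁ = m c ln(T_tr/T_i) = 245 × 0.137 × ln(234.3/341) = -12.6 J/K.
Phase change: ΔS₂ = −mL/T_tr = −245 × 11.4 / 234.3 = -11.92 J/K.
ΔS_total = (-12.6) + (-11.92) = -24.5 J/K.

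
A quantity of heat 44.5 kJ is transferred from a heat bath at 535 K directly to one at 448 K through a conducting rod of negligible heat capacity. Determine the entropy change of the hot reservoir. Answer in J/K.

ΔS_hot = -83.2 J/K

The hot reservoir loses heat Q, so ΔS_hot = −Q/T_H = −44500/535 = -83.2 J/K.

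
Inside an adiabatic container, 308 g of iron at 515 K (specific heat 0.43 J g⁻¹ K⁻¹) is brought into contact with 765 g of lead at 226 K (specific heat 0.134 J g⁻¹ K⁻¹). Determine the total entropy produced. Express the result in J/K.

Energy balance: T_f = (m₁c₁T₁ + m₂c₂T₂)/(m₁c₁ + m₂c₂) = 388.91 K.
ΔS₁ = m₁c₁ ln(T_f/T₁) = 132.44 × ln(388.91/515) = -37.19 J/K.
ΔS₂ = m₂c₂ ln(T_f/T₂) = 102.51 × ln(388.91/226) = 55.64 J/K.
ΔS_total = -37.19 + 55.64 = 18.5 J/K.

ΔS_total = 18.5 J/K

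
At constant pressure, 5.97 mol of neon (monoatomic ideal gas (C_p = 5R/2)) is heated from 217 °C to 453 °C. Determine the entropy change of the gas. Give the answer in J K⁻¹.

In kelvin: T₁ = 490.15 K, T₂ = 726.15 K. At constant pressure, ΔS = nC_p ln(T₂/T₁) with C_p = 5R/2 = 20.79 J mol⁻¹ K⁻¹.
ΔS = 5.97 × 20.79 × ln(726.15/490.15) = 48.8 J/K.

ΔS = 48.8 J/K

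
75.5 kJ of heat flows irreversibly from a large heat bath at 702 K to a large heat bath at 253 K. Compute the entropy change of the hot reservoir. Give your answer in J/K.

ΔS_hot = -108 J/K

The hot reservoir loses heat Q, so ΔS_hot = −Q/T_H = −75500/702 = -108 J/K.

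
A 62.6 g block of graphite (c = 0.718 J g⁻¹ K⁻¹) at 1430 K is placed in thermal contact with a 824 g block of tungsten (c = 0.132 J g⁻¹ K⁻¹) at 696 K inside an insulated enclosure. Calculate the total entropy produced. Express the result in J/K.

Energy balance: T_f = (m₁c₁T₁ + m₂c₂T₂)/(m₁c₁ + m₂c₂) = 910.62 K.
ΔS₁ = m₁c₁ ln(T_f/T₁) = 44.9468 × ln(910.62/1430) = -20.28 J/K.
ΔS₂ = m₂c₂ ln(T_f/T₂) = 108.768 × ln(910.62/696) = 29.23 J/K.
ΔS_total = -20.28 + 29.23 = 8.95 J/K.

ΔS_total = 8.95 J/K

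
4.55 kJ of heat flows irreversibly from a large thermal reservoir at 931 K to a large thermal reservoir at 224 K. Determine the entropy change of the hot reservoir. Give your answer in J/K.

ΔS_hot = -4.89 J/K

The hot reservoir loses heat Q, so ΔS_hot = −Q/T_H = −4550/931 = -4.89 J/K.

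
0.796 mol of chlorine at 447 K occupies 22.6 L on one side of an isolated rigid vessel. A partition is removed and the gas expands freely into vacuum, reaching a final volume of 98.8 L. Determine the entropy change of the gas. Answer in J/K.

No heat is exchanged and no work is done, so the ideal-gas temperature stays constant.
Entropy is a state function; using a reversible isothermal path, ΔS_gas = nR ln(V₂/V₁) = 0.796 × 8.314 × ln(98.8/22.6) = 9.76 J/K.

ΔS_gas = 9.76 J/K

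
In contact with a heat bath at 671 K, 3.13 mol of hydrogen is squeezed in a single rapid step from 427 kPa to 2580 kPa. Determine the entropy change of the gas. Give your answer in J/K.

ΔS_gas = -46.8 J/K

Entropy is a state function, so ΔS_gas depends only on the end states.
For an isothermal ideal gas ΔS_gas = nR ln(P₁/P₂) = 3.13 × 8.314 × ln(427/2580) = -46.8 J/K.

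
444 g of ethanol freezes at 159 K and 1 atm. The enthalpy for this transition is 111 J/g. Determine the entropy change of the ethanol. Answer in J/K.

Heat released by the substance: Q = −mL = −444 × 111 = −49284 J.
At constant T, ΔS = Q_rev/T = −49284 / 159 = -310 J/K.

ΔS = -310 J/K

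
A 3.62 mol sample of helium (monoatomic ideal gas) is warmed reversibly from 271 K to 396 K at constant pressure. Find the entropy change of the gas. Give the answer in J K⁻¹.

ΔS = 28.5 J/K

At constant pressure, ΔS = nC_p ln(T₂/T₁) with C_p = 5R/2 = 20.79 J mol⁻¹ K⁻¹.
ΔS = 3.62 × 20.79 × ln(396/271) = 28.5 J/K.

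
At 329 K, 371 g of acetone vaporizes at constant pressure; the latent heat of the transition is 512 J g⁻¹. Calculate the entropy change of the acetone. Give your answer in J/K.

Heat absorbed by the substance: Q = mL = 371 × 512 = 189952 J.
At constant T, ΔS = Q_rev/T = 189952 / 329 = 577 J/K.

ΔS = 577 J/K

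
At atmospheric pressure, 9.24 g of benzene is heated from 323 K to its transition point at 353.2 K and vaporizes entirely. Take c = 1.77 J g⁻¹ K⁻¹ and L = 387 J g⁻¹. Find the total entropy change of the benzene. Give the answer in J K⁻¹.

Warming step: ΔS₁ = m c ln(T_tr/T_i) = 9.24 × 1.77 × ln(353.2/323) = 1.462 J/K.
Phase change: ΔS₂ = +mL/T_tr = 9.24 × 387 / 353.2 = 10.12 J/K.
ΔS_total = (1.462) + (10.12) = 11.6 J/K.

ΔS = 11.6 J/K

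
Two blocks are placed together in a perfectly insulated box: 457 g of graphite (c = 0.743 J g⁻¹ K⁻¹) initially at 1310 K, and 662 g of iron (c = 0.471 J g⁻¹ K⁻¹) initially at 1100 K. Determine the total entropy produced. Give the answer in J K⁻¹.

ΔS_total = 2.47 J/K

Energy balance: T_f = (m₁c₁T₁ + m₂c₂T₂)/(m₁c₁ + m₂c₂) = 1209.5 K.
ΔS₁ = m₁c₁ ln(T_f/T₁) = 339.551 × ln(1209.5/1310) = -27.11 J/K.
ΔS₂ = m₂c₂ ln(T_f/T₂) = 311.802 × ln(1209.5/1100) = 29.58 J/K.
ΔS_total = -27.11 + 29.58 = 2.47 J/K.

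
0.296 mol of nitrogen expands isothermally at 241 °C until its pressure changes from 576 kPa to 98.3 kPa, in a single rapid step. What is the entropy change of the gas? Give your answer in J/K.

ΔS_gas = 4.35 J/K

Entropy is a state function, so ΔS_gas depends only on the end states.
For an isothermal ideal gas ΔS_gas = nR ln(P₁/P₂) = 0.296 × 8.314 × ln(576/98.3) = 4.35 J/K.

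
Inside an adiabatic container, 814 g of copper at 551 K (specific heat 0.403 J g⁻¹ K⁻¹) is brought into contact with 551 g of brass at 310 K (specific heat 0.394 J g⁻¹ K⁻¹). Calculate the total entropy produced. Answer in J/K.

Energy balance: T_f = (m₁c₁T₁ + m₂c₂T₂)/(m₁c₁ + m₂c₂) = 455.02 K.
ΔS₁ = m₁c₁ ln(T_f/T₁) = 328.042 × ln(455.02/551) = -62.78 J/K.
ΔS₂ = m₂c₂ ln(T_f/T₂) = 217.094 × ln(455.02/310) = 83.32 J/K.
ΔS_total = -62.78 + 83.32 = 20.5 J/K.

ΔS_total = 20.5 J/K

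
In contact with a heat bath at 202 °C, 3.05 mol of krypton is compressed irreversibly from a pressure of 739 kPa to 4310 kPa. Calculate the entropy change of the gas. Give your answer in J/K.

Entropy is a state function, so ΔS_gas depends only on the end states.
For an isothermal ideal gas ΔS_gas = nR ln(P₁/P₂) = 3.05 × 8.314 × ln(739/4310) = -44.7 J/K.

ΔS_gas = -44.7 J/K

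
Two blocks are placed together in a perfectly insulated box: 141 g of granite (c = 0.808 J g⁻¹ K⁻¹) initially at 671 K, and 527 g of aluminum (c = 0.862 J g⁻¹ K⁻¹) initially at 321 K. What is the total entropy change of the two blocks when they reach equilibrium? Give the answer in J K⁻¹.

Energy balance: T_f = (m₁c₁T₁ + m₂c₂T₂)/(m₁c₁ + m₂c₂) = 391.18 K.
ΔS₁ = m₁c₁ ln(T_f/T₁) = 113.928 × ln(391.18/671) = -61.48 J/K.
ΔS₂ = m₂c₂ ln(T_f/T₂) = 454.274 × ln(391.18/321) = 89.82 J/K.
ΔS_total = -61.48 + 89.82 = 28.3 J/K.

ΔS_total = 28.3 J/K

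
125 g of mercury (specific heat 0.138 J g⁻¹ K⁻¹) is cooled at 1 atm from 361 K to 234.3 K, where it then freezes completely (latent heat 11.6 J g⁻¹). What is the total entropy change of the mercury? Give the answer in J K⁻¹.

ΔS = -13.6 J/K

Cooling step: ΔS₁ = m c ln(T_tr/T_i) = 125 × 0.138 × ln(234.3/361) = -7.457 J/K.
Phase change: ΔS₂ = −mL/T_tr = −125 × 11.6 / 234.3 = -6.189 J/K.
ΔS_total = (-7.457) + (-6.189) = -13.6 J/K.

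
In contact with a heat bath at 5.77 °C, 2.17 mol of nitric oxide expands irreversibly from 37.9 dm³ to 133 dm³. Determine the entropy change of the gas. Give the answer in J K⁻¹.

Entropy is a state function, so ΔS_gas depends only on the end states.
For an isothermal ideal gas ΔS_gas = nR ln(V₂/V₁) = 2.17 × 8.314 × ln(133/37.9) = 22.6 J/K.

ΔS_gas = 22.6 J/K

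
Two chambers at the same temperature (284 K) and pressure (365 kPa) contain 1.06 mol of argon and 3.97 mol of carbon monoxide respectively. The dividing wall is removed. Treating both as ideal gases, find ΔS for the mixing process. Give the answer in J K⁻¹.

Mole fractions: x_A = 1.06/5.03 = 0.211, x_B = 0.789.
ΔS_mix = −R(n_A ln x_A + n_B ln x_B) = −8.314 × (1.06 ln 0.211 + 3.97 ln 0.789) = 21.5 J/K.

ΔS_mix = 21.5 J/K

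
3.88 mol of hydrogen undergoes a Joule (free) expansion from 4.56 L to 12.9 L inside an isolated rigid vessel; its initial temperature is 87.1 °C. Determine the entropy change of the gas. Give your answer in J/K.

ΔS_gas = 33.5 J/K

For an ideal gas in free expansion Q = 0 and W = 0, so T is unchanged.
Entropy is a state function; using a reversible isothermal path, ΔS_gas = nR ln(V₂/V₁) = 3.88 × 8.314 × ln(12.9/4.56) = 33.5 J/K.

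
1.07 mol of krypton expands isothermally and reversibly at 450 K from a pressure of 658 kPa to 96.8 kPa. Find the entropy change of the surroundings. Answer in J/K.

For an isothermal ideal gas ΔS_gas = nR ln(P₁/P₂) = 1.07 × 8.314 × ln(658/96.8) = 17 J/K.
The process is reversible, so ΔS_surr = −ΔS_gas = -17 J/K and ΔS_universe = 0.

ΔS_surr = -17 J/K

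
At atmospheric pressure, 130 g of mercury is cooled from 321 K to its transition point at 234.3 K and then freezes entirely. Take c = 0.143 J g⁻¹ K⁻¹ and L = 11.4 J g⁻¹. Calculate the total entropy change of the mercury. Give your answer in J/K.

Cooling step: ΔS₁ = m c ln(T_tr/T_i) = 130 × 0.143 × ln(234.3/321) = -5.853 J/K.
Phase change: ΔS₂ = −mL/T_tr = −130 × 11.4 / 234.3 = -6.325 J/K.
ΔS_total = (-5.853) + (-6.325) = -12.2 J/K.

ΔS = -12.2 J/K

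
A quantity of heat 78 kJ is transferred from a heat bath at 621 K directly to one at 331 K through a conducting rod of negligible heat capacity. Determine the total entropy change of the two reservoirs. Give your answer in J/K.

ΔS_hot = −Q/T_H = −78000/621 = -125.6 J/K and ΔS_cold = +Q/T_C = 78000/331 = 235.6 J/K.
ΔS_total = -125.6 + 235.6 = 110 J/K, positive as the second law requires.

ΔS_total = 110 J/K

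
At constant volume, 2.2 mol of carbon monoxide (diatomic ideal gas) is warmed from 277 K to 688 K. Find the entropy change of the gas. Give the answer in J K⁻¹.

At constant volume, ΔS = nC_V ln(T₂/T₁) with C_V = 5R/2 = 20.79 J mol⁻¹ K⁻¹.
ΔS = 2.2 × 20.79 × ln(688/277) = 41.6 J/K.

ΔS = 41.6 J/K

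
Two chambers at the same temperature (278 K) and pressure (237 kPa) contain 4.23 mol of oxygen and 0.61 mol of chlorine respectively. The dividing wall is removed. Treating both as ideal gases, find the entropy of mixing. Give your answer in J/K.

ΔS_mix = 15.2 J/K

Mole fractions: x_A = 4.23/4.84 = 0.874, x_B = 0.126.
ΔS_mix = −R(n_A ln x_A + n_B ln x_B) = −8.314 × (4.23 ln 0.874 + 0.61 ln 0.126) = 15.2 J/K.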